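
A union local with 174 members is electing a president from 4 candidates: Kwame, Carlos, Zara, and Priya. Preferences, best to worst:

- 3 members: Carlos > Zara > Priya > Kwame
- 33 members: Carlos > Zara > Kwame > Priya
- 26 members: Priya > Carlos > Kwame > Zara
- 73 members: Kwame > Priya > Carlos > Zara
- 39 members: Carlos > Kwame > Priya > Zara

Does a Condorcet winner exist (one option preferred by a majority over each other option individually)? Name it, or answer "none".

none

Checking pairwise contests:
Carlos beats Kwame 101–73.
Priya beats Carlos 99–75.
Kwame beats Zara 138–36.
Kwame beats Priya 145–29.
Every option loses at least one head-to-head, so there is no Condorcet winner.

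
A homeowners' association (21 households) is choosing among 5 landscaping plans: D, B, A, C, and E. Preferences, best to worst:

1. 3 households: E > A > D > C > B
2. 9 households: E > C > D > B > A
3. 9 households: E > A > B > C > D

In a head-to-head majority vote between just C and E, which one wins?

Voters preferring C to E: 0; preferring E to C: 21.
E wins the head-to-head.

E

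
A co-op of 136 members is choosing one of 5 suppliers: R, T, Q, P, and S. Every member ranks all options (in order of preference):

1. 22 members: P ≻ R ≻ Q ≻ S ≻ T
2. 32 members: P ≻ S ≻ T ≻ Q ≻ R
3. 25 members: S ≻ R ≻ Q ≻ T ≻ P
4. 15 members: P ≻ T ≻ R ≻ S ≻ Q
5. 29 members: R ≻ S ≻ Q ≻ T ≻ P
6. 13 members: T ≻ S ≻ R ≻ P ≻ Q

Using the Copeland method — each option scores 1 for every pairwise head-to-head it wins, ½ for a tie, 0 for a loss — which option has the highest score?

P

R: beats T and Q; loses to P and S → score 2.
T: loses to R, Q, P, and S → score 0.
Q: beats T; loses to R, P, and S → score 1.
P: beats R, T, Q, and S → score 4.
S: beats R, T, and Q; loses to P → score 3.
P has the best pairwise record.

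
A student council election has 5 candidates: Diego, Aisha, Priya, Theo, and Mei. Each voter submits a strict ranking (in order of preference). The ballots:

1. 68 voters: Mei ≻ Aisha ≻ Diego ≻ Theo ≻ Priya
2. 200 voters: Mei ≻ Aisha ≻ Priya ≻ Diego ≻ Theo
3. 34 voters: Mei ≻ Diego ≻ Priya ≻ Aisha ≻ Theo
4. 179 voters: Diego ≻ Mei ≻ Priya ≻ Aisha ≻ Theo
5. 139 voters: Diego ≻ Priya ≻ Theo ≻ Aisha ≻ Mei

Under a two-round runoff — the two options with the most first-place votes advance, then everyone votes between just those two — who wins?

Round 1 first-place votes: Diego 318, Aisha 0, Priya 0, Theo 0, Mei 302.
Diego and Mei advance.
Runoff: Diego is preferred to Mei by 318 voters; Mei by 302.
Diego wins the runoff.

Diego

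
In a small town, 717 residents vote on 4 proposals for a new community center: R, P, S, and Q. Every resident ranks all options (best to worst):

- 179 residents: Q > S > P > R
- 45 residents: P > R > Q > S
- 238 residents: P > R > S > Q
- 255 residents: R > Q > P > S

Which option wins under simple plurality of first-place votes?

First-place votes: R 255, P 283, S 0, Q 179.
P has the most first-place votes.

P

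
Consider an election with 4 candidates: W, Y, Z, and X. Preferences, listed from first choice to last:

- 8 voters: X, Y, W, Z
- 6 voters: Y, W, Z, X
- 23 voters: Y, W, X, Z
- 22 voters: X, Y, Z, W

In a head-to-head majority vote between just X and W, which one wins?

Voters preferring X to W: 30; preferring W to X: 29.
X wins the head-to-head.

X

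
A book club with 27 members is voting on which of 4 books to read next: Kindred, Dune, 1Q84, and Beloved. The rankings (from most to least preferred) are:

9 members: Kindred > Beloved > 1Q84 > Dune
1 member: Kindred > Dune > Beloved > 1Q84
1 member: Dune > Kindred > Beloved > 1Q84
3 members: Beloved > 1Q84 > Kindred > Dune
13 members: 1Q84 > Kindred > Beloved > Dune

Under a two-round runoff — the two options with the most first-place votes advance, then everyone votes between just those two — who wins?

Round 1 first-place votes: Kindred 10, Dune 1, 1Q84 13, Beloved 3.
1Q84 and Kindred advance.
Runoff: 1Q84 is preferred to Kindred by 16 voters; Kindred by 11.
1Q84 wins the runoff.

1Q84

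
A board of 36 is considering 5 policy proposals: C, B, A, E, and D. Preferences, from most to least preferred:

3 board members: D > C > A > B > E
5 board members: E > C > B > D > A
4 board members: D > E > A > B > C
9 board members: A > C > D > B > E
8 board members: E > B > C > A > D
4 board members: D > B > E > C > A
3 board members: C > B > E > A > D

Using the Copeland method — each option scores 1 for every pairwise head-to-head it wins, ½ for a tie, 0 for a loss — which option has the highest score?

C

C: beats B, A, and D; loses to E → score 3.
B: beats A and E; loses to C and D → score 2.
A: beats D; loses to C, B, and E → score 1.
E: beats C and A; loses to B and D → score 2.
D: beats B and E; loses to C and A → score 2.
C has the best pairwise record.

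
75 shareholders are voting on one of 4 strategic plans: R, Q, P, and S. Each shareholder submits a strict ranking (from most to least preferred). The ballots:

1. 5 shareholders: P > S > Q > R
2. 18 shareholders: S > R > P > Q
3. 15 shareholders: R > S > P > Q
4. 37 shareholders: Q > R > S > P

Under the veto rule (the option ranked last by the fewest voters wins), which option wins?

Last-place votes: R 5, Q 33, P 37, S 0.
S is ranked last by the fewest voters, so S wins.

S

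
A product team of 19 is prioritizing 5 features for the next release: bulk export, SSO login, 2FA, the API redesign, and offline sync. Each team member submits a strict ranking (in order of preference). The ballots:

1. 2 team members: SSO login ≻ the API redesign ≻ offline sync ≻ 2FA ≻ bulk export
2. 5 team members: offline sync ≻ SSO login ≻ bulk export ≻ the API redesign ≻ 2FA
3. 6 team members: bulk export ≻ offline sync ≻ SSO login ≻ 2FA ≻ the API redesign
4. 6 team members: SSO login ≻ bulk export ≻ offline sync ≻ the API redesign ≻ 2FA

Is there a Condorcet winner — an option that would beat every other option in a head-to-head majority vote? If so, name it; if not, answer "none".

Checking pairwise contests:
SSO login beats bulk export 13–6.
offline sync beats SSO login 11–8.
bulk export beats 2FA 17–2.
bulk export beats the API redesign 17–2.
bulk export beats offline sync 12–7.
Every option loses at least one head-to-head, so there is no Condorcet winner.

none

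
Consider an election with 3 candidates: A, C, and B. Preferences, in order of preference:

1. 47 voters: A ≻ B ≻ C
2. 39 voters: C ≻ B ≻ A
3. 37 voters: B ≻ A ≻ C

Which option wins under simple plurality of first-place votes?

A

First-place votes: A 47, C 39, B 37.
A has the most first-place votes.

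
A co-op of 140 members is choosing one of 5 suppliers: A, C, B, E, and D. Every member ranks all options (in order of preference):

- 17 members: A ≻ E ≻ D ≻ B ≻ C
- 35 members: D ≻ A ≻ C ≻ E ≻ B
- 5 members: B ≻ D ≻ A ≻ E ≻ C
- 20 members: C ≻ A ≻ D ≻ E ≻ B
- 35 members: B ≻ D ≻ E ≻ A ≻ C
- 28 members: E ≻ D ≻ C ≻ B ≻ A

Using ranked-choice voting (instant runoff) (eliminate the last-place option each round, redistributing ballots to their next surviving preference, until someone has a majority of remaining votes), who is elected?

D

Round 1: A 17, C 20, B 40, E 28, D 35. Eliminate A.
Round 2: C 20, B 40, E 45, D 35. Eliminate C.
Round 3: B 40, E 45, D 55. Eliminate B.
Round 4: E 45, D 95. D has a majority.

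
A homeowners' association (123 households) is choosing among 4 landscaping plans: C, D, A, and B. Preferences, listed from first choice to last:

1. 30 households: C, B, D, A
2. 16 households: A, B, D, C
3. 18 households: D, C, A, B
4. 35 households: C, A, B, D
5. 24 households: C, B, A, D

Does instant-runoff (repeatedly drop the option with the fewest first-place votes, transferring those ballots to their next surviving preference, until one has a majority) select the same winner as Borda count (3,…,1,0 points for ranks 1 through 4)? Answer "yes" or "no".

Instant-runoff — R1 C 89, D 18, A 16, B 0 (C winner). Winner: C.
Borda — scores: C 303, D 100, A 160, B 175. Winner: C.
The two methods agree.

yes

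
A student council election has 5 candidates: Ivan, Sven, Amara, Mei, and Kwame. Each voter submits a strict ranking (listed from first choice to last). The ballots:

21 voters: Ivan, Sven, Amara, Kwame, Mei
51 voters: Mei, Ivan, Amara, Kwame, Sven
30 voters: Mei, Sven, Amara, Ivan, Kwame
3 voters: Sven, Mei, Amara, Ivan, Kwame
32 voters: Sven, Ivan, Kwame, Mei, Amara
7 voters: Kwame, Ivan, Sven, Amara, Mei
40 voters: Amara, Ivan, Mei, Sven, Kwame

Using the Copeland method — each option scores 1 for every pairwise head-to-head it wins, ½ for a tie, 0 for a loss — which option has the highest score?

Ivan

Ivan: beats Sven, Amara, Mei, and Kwame → score 4.
Sven: beats Amara and Kwame; loses to Ivan and Mei → score 2.
Amara: beats Kwame; loses to Ivan, Sven, and Mei → score 1.
Mei: beats Sven, Amara, and Kwame; loses to Ivan → score 3.
Kwame: loses to Ivan, Sven, Amara, and Mei → score 0.
Ivan has the best pairwise record.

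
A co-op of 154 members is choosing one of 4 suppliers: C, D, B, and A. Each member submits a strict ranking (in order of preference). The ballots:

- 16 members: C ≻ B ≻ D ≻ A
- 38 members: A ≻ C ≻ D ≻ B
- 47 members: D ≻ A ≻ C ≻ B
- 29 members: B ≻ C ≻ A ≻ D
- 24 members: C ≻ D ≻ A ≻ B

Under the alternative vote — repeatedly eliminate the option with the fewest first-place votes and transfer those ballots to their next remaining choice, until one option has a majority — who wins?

C

Round 1: C 40, D 47, B 29, A 38. Eliminate B.
Round 2: C 69, D 47, A 38. Eliminate A.
Round 3: C 107, D 47. C has a majority.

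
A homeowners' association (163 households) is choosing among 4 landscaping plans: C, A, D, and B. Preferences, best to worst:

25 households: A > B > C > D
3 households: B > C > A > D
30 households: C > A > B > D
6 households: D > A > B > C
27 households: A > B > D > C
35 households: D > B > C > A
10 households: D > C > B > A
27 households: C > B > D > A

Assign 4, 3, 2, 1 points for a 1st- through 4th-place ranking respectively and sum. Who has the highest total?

C: 25·2 + 3·3 + 30·4 + 6·1 + 27·1 + 35·2 + 10·3 + 27·4 = 420
A: 25·4 + 3·2 + 30·3 + 6·3 + 27·4 + 35·1 + 10·1 + 27·1 = 394
D: 25·1 + 3·1 + 30·1 + 6·4 + 27·2 + 35·4 + 10·4 + 27·2 = 370
B: 25·3 + 3·4 + 30·2 + 6·2 + 27·3 + 35·3 + 10·2 + 27·3 = 446
B has the highest Borda score (446).

B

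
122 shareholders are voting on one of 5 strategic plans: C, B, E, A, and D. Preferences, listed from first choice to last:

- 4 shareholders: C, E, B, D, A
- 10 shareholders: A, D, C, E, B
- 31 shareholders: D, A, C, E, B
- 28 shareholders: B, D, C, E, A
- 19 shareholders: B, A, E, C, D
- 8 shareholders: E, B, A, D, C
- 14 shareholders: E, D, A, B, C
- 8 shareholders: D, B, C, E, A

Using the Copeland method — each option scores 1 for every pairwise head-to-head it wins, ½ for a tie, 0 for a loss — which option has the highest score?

D

C: beats E; loses to B, A, and D → score 1.
B: beats C and A; loses to E and D → score 2.
E: beats B and A; loses to C and D → score 2.
A: beats C; loses to B, E, and D → score 1.
D: beats C, B, E, and A → score 4.
D has the best pairwise record.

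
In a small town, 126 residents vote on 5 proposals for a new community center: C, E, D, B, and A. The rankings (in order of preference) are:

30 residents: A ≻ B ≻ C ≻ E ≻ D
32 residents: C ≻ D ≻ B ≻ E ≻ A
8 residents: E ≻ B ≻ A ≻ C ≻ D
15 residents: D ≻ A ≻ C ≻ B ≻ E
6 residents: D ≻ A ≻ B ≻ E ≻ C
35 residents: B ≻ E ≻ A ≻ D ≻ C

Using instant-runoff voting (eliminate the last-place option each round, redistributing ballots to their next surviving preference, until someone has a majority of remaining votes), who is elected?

B

Round 1: C 32, E 8, D 21, B 35, A 30. Eliminate E.
Round 2: C 32, D 21, B 43, A 30. Eliminate D.
Round 3: C 32, B 43, A 51. Eliminate C.
Round 4: B 75, A 51. B has a majority.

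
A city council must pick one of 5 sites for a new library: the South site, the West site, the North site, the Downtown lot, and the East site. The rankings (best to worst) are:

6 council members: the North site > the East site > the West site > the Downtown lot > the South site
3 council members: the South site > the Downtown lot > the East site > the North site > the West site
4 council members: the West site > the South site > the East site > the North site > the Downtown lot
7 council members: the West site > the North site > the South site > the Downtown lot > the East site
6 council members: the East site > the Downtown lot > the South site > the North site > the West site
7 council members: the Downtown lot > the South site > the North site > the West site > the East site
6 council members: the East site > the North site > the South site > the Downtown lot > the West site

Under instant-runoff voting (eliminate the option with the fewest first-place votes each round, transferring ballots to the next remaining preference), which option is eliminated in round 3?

Round 1: the South site 3, the West site 11, the North site 6, the Downtown lot 7, the East site 12. Eliminate the South site.
Round 2: the West site 11, the North site 6, the Downtown lot 10, the East site 12. Eliminate the North site.
Round 3: the West site 11, the Downtown lot 10, the East site 18. Eliminate the Downtown lot.

the Downtown lot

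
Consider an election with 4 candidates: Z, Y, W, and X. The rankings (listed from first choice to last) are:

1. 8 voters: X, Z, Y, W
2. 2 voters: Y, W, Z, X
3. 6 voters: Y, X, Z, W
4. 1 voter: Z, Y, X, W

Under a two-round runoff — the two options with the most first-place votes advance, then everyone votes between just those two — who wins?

Y

Round 1 first-place votes: Z 1, Y 8, W 0, X 8.
X and Y advance.
Runoff: X is preferred to Y by 8 voters; Y by 9.
Y wins the runoff.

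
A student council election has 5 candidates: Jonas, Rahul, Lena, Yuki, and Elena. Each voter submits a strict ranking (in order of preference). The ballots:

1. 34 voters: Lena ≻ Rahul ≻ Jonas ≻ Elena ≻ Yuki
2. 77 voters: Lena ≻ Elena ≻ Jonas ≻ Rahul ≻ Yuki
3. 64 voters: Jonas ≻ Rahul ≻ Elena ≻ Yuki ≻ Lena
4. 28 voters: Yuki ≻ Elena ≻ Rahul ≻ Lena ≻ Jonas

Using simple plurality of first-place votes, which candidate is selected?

Lena

First-place votes: Jonas 64, Rahul 0, Lena 111, Yuki 28, Elena 0.
Lena has the most first-place votes.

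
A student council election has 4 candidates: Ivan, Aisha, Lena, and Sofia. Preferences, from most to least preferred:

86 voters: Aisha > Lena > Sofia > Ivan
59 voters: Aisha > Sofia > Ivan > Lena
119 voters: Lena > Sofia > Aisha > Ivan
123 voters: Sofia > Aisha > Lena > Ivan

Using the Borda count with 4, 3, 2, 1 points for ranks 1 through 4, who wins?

Ivan: 86·1 + 59·2 + 119·1 + 123·1 = 446
Aisha: 86·4 + 59·4 + 119·2 + 123·3 = 1187
Lena: 86·3 + 59·1 + 119·4 + 123·2 = 1039
Sofia: 86·2 + 59·3 + 119·3 + 123·4 = 1198
Sofia has the highest Borda score (1198).

Sofia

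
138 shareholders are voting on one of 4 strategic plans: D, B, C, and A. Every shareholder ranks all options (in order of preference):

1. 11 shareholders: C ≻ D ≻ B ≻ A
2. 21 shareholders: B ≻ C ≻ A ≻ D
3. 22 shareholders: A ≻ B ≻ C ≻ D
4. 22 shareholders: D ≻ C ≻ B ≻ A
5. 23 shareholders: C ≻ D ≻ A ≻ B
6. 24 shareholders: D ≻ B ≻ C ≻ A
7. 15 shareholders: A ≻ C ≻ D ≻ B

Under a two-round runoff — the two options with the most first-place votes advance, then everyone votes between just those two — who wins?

Round 1 first-place votes: D 46, B 21, C 34, A 37.
D and A advance.
Runoff: D is preferred to A by 80 voters; A by 58.
D wins the runoff.

D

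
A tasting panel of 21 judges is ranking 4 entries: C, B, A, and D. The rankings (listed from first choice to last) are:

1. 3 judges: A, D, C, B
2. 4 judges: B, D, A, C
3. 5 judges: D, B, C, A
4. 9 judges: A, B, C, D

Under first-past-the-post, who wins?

First-place votes: C 0, B 4, A 12, D 5.
A has the most first-place votes.

A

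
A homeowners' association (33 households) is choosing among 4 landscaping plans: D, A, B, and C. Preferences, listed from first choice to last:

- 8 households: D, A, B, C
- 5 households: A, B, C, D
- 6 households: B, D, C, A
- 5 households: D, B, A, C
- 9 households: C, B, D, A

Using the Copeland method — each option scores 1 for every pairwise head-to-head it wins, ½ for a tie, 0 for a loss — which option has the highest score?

D: beats A and C; loses to B → score 2.
A: beats C; loses to D and B → score 1.
B: beats D, A, and C → score 3.
C: loses to D, A, and B → score 0.
B has the best pairwise record.

B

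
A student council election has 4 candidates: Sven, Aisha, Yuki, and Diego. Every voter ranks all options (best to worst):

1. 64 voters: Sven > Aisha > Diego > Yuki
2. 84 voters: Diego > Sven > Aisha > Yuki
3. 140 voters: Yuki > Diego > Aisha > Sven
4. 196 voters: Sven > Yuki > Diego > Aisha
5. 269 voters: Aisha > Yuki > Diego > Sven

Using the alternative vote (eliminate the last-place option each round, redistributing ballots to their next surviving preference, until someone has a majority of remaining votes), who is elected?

Aisha

Round 1: Sven 260, Aisha 269, Yuki 140, Diego 84. Eliminate Diego.
Round 2: Sven 344, Aisha 269, Yuki 140. Eliminate Yuki.
Round 3: Sven 344, Aisha 409. Aisha has a majority.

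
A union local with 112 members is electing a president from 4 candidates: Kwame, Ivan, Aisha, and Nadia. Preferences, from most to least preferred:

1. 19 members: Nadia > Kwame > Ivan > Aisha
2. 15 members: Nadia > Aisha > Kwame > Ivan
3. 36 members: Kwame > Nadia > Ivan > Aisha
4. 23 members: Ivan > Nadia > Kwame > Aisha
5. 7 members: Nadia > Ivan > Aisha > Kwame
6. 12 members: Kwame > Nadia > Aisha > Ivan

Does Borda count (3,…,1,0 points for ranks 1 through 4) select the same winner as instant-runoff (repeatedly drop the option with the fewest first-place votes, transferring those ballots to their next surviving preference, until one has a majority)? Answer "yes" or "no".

Borda — scores: Kwame 220, Ivan 138, Aisha 49, Nadia 265. Winner: Nadia.
Instant-runoff — R1 Kwame 48, Ivan 23, Aisha 0, Nadia 41 (Aisha out); R2 Kwame 48, Ivan 23, Nadia 41 (Ivan out); R3 Kwame 48, Nadia 64 (Nadia winner). Winner: Nadia.
The two methods agree.

yes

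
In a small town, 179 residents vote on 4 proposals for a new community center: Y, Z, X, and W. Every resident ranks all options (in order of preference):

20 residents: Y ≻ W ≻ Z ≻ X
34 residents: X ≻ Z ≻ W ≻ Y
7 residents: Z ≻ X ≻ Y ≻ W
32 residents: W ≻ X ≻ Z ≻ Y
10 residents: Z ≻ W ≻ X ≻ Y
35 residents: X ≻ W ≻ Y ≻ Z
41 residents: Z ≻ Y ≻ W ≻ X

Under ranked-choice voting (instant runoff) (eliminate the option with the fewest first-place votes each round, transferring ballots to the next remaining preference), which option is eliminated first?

Y

Round 1: Y 20, Z 58, X 69, W 32. Eliminate Y.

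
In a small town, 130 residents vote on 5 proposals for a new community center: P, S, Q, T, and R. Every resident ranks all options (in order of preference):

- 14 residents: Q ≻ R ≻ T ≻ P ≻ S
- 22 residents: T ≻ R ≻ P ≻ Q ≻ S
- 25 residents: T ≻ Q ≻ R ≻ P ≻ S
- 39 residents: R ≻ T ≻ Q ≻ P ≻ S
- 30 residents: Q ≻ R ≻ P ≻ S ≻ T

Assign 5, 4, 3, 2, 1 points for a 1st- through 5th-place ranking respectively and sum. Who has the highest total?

R

P: 14·2 + 22·3 + 25·2 + 39·2 + 30·3 = 312
S: 14·1 + 22·1 + 25·1 + 39·1 + 30·2 = 160
Q: 14·5 + 22·2 + 25·4 + 39·3 + 30·5 = 481
T: 14·3 + 22·5 + 25·5 + 39·4 + 30·1 = 463
R: 14·4 + 22·4 + 25·3 + 39·5 + 30·4 = 534
R has the highest Borda score (534).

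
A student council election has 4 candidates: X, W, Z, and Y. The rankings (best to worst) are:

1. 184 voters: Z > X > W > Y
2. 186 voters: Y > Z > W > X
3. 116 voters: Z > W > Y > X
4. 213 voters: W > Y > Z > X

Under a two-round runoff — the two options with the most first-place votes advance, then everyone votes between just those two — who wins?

Z

Round 1 first-place votes: X 0, W 213, Z 300, Y 186.
Z and W advance.
Runoff: Z is preferred to W by 486 voters; W by 213.
Z wins the runoff.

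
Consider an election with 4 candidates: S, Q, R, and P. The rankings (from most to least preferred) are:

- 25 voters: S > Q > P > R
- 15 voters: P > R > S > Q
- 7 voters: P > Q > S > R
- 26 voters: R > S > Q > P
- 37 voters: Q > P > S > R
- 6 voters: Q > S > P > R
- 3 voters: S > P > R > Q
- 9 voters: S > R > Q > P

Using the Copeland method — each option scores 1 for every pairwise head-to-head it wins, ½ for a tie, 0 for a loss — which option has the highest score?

S

S: beats Q, R, and P → score 3.
Q: beats R and P; loses to S → score 2.
R: loses to S, Q, and P → score 0.
P: beats R; loses to S and Q → score 1.
S has the best pairwise record.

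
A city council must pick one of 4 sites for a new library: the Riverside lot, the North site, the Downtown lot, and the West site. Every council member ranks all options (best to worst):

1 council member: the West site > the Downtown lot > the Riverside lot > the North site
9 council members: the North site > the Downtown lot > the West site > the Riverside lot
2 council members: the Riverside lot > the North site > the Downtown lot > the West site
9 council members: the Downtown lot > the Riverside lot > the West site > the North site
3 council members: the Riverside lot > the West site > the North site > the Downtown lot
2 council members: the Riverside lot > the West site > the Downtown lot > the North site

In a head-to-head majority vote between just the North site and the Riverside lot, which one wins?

the Riverside lot

Voters preferring the North site to the Riverside lot: 9; preferring the Riverside lot to the North site: 17.
the Riverside lot wins the head-to-head.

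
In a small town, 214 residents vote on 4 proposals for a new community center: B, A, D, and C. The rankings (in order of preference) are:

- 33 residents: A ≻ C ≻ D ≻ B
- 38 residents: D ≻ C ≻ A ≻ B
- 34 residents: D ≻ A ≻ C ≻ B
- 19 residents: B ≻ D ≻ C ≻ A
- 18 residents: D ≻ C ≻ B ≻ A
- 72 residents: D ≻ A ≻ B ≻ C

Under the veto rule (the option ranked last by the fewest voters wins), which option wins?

Last-place votes: B 105, A 37, D 0, C 72.
D is ranked last by the fewest voters, so D wins.

D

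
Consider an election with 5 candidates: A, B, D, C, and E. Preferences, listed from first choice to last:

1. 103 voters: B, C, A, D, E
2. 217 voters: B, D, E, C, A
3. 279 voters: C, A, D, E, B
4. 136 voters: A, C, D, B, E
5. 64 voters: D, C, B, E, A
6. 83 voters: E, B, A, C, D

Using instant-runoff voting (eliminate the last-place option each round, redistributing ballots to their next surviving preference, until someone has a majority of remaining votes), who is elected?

C

Round 1: A 136, B 320, D 64, C 279, E 83. Eliminate D.
Round 2: A 136, B 320, C 343, E 83. Eliminate E.
Round 3: A 136, B 403, C 343. Eliminate A.
Round 4: B 403, C 479. C has a majority.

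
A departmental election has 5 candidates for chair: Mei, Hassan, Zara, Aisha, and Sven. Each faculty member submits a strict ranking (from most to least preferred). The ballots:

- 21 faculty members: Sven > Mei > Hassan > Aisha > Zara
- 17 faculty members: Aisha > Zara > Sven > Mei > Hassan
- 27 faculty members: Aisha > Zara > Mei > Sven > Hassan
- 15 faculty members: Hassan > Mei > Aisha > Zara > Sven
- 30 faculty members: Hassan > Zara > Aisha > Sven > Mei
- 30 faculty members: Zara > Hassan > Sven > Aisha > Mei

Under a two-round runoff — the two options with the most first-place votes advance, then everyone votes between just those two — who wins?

Round 1 first-place votes: Mei 0, Hassan 45, Zara 30, Aisha 44, Sven 21.
Hassan and Aisha advance.
Runoff: Hassan is preferred to Aisha by 96 voters; Aisha by 44.
Hassan wins the runoff.

Hassan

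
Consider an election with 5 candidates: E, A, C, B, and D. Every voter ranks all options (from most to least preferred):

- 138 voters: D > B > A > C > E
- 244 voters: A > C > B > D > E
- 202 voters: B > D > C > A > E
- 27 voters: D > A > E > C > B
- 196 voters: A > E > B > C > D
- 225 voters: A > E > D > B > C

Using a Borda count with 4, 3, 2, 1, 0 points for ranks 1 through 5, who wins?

A

E: 138·0 + 244·0 + 202·0 + 27·2 + 196·3 + 225·3 = 1317
A: 138·2 + 244·4 + 202·1 + 27·3 + 196·4 + 225·4 = 3219
C: 138·1 + 244·3 + 202·2 + 27·1 + 196·1 + 225·0 = 1497
B: 138·3 + 244·2 + 202·4 + 27·0 + 196·2 + 225·1 = 2327
D: 138·4 + 244·1 + 202·3 + 27·4 + 196·0 + 225·2 = 1960
A has the highest Borda score (3219).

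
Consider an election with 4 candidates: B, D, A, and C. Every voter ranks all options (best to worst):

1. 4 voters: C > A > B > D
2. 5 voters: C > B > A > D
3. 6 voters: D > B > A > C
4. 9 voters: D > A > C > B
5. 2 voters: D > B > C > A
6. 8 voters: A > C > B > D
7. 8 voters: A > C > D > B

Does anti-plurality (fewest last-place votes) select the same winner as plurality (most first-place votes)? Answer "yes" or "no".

no

Anti-plurality — last-place votes: B 17, D 17, A 2, C 6. Winner: A.
Plurality — first-place votes: B 0, D 17, A 16, C 9. Winner: D.
The two methods disagree.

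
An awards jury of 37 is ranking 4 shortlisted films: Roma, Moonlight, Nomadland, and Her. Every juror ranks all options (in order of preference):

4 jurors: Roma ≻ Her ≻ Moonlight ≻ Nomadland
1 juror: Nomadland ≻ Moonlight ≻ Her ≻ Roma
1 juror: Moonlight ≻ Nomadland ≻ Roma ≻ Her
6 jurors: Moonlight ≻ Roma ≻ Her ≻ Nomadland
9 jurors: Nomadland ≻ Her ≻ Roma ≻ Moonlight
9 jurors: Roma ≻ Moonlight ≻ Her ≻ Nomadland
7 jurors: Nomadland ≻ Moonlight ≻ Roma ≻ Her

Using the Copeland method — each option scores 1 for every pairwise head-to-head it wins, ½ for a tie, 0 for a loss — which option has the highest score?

Roma

Roma: beats Moonlight, Nomadland, and Her → score 3.
Moonlight: beats Nomadland and Her; loses to Roma → score 2.
Nomadland: loses to Roma, Moonlight, and Her → score 0.
Her: beats Nomadland; loses to Roma and Moonlight → score 1.
Roma has the best pairwise record.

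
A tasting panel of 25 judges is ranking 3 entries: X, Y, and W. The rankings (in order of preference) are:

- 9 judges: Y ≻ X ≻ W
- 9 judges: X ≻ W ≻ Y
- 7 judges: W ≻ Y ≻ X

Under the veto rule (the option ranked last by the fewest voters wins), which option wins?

X

Last-place votes: X 7, Y 9, W 9.
X is ranked last by the fewest voters, so X wins.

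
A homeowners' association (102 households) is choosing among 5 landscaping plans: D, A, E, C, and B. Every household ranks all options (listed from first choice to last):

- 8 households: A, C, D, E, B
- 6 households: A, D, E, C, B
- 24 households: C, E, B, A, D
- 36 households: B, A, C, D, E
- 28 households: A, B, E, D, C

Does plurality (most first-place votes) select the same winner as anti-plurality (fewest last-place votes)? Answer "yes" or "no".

Plurality — first-place votes: D 0, A 42, E 0, C 24, B 36. Winner: A.
Anti-plurality — last-place votes: D 24, A 0, E 36, C 28, B 14. Winner: A.
The two methods agree.

yes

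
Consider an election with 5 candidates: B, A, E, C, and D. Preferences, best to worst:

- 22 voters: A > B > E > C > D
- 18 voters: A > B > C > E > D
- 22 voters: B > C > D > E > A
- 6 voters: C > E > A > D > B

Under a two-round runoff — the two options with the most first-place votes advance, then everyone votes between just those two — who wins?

A

Round 1 first-place votes: B 22, A 40, E 0, C 6, D 0.
A and B advance.
Runoff: A is preferred to B by 46 voters; B by 22.
A wins the runoff.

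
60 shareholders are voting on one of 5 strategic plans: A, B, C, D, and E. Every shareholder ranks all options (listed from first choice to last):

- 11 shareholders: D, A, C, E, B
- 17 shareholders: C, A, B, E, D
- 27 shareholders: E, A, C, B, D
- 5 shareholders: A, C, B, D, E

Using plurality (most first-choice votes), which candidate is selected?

First-place votes: A 5, B 0, C 17, D 11, E 27.
E has the most first-place votes.

E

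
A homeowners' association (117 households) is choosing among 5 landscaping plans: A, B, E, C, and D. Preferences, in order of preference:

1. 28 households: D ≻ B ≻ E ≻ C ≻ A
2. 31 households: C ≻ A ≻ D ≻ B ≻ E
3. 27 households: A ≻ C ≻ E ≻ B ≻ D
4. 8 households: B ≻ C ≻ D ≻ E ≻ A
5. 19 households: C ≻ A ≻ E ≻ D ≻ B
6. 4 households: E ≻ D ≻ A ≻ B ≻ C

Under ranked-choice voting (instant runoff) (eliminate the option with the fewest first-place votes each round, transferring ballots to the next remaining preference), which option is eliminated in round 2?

Round 1: A 27, B 8, E 4, C 50, D 28. Eliminate E.
Round 2: A 27, B 8, C 50, D 32. Eliminate B.

B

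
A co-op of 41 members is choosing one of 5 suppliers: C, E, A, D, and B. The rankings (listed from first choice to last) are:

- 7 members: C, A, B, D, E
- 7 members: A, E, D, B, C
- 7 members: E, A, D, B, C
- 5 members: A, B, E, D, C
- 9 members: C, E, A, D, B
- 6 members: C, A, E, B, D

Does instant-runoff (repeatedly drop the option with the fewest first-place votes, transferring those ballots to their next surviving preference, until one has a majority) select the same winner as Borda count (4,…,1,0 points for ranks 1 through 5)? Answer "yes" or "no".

Instant-runoff — R1 C 22, E 7, A 12, D 0, B 0 (C winner). Winner: C.
Borda — scores: C 88, E 98, A 126, D 49, B 49. Winner: A.
The two methods disagree.

no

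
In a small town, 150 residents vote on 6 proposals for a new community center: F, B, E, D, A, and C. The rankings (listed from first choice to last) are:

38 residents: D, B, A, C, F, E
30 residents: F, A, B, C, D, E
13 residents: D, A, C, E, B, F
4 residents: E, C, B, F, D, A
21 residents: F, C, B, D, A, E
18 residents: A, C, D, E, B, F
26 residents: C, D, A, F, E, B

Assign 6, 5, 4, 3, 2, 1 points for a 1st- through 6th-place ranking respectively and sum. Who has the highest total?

F: 38·2 + 30·6 + 13·1 + 4·3 + 21·6 + 18·1 + 26·3 = 503
B: 38·5 + 30·4 + 13·2 + 4·4 + 21·4 + 18·2 + 26·1 = 498
E: 38·1 + 30·1 + 13·3 + 4·6 + 21·1 + 18·3 + 26·2 = 258
D: 38·6 + 30·2 + 13·6 + 4·2 + 21·3 + 18·4 + 26·5 = 639
A: 38·4 + 30·5 + 13·5 + 4·1 + 21·2 + 18·6 + 26·4 = 625
C: 38·3 + 30·3 + 13·4 + 4·5 + 21·5 + 18·5 + 26·6 = 627
D has the highest Borda score (639).

D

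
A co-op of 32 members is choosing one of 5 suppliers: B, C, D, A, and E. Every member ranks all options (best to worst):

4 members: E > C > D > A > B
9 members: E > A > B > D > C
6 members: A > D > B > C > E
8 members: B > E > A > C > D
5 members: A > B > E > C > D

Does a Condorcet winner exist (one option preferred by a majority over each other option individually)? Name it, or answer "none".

Checking pairwise contests:
A beats B 24–8.
B beats C 28–4.
B beats D 22–10.
E beats A 21–11.
B beats E 19–13.
Every option loses at least one head-to-head, so there is no Condorcet winner.

none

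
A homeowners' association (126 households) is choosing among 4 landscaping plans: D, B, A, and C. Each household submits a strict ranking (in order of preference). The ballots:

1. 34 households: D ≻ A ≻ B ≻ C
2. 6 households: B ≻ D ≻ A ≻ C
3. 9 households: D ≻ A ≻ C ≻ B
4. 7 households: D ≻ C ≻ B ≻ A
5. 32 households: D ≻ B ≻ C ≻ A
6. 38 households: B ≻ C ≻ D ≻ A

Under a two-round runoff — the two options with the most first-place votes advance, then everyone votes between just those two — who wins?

D

Round 1 first-place votes: D 82, B 44, A 0, C 0.
D and B advance.
Runoff: D is preferred to B by 82 voters; B by 44.
D wins the runoff.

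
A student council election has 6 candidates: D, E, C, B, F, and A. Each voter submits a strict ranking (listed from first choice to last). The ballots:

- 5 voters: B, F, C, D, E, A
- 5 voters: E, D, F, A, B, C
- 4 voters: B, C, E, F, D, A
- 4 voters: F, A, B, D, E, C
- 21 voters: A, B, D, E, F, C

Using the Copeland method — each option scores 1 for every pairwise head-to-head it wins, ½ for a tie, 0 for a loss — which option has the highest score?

D: beats E, C, and F; loses to B and A → score 3.
E: beats C and F; loses to D, B, and A → score 2.
C: loses to D, E, B, F, and A → score 0.
B: beats D, E, C, and F; loses to A → score 4.
F: beats C; loses to D, E, B, and A → score 1.
A: beats D, E, C, B, and F → score 5.
A has the best pairwise record.

A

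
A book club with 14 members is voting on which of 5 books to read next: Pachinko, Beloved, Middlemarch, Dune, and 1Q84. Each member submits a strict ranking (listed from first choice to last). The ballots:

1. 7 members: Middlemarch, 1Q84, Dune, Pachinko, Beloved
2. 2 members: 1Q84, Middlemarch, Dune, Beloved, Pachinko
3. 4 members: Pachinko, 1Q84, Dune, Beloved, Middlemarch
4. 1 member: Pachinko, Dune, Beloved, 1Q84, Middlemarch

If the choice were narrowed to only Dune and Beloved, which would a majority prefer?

Dune

Voters preferring Dune to Beloved: 14; preferring Beloved to Dune: 0.
Dune wins the head-to-head.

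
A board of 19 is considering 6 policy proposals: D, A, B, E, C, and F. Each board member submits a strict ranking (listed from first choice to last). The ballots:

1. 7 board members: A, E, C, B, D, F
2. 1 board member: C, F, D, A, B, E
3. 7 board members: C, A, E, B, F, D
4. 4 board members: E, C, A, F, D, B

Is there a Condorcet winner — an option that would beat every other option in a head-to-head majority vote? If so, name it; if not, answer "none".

none

Checking pairwise contests:
A beats D 18–1.
C beats A 12–7.
A beats B 19–0.
A beats E 15–4.
E beats C 11–8.
A beats F 18–1.
Every option loses at least one head-to-head, so there is no Condorcet winner.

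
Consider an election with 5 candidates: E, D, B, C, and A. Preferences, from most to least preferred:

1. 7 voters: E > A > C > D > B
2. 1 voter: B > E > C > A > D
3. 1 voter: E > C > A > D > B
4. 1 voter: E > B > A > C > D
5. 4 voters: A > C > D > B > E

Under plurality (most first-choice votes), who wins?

First-place votes: E 9, D 0, B 1, C 0, A 4.
E has the most first-place votes.

E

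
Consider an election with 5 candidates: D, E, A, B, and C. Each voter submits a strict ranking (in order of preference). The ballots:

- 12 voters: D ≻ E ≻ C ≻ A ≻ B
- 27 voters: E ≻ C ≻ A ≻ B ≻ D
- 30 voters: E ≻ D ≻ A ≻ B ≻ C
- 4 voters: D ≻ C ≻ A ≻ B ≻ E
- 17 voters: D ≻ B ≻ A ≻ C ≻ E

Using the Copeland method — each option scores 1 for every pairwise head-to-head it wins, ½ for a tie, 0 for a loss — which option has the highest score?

E

D: beats A, B, and C; loses to E → score 3.
E: beats D, A, B, and C → score 4.
A: beats B and C; loses to D and E → score 2.
B: beats C; loses to D, E, and A → score 1.
C: loses to D, E, A, and B → score 0.
E has the best pairwise record.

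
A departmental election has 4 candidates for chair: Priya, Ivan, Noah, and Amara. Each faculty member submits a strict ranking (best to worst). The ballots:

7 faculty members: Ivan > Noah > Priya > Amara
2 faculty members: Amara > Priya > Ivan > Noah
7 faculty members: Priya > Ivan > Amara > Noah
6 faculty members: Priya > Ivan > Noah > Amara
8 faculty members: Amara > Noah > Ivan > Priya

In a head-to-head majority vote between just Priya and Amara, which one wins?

Priya

Voters preferring Priya to Amara: 20; preferring Amara to Priya: 10.
Priya wins the head-to-head.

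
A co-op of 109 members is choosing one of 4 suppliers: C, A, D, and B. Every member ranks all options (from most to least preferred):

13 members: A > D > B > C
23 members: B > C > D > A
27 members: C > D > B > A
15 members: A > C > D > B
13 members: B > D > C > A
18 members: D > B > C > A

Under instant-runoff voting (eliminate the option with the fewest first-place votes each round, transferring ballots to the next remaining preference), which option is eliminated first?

Round 1: C 27, A 28, D 18, B 36. Eliminate D.

D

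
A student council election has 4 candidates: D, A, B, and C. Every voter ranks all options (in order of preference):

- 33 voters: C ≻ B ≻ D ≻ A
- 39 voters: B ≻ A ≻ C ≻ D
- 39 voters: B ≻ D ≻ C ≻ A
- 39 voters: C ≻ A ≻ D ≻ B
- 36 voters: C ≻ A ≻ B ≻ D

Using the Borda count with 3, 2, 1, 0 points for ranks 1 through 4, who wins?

C

D: 33·1 + 39·0 + 39·2 + 39·1 + 36·0 = 150
A: 33·0 + 39·2 + 39·0 + 39·2 + 36·2 = 228
B: 33·2 + 39·3 + 39·3 + 39·0 + 36·1 = 336
C: 33·3 + 39·1 + 39·1 + 39·3 + 36·3 = 402
C has the highest Borda score (402).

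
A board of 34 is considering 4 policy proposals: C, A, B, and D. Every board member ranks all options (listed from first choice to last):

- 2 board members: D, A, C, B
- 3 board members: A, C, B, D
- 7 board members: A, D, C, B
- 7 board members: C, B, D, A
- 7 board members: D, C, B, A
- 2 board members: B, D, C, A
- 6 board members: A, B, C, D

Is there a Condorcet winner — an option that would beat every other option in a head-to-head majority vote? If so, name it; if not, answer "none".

Checking pairwise contests:
A beats C 18–16.
D beats A 18–16.
C beats B 26–8.
B beats D 18–16.
Every option loses at least one head-to-head, so there is no Condorcet winner.

none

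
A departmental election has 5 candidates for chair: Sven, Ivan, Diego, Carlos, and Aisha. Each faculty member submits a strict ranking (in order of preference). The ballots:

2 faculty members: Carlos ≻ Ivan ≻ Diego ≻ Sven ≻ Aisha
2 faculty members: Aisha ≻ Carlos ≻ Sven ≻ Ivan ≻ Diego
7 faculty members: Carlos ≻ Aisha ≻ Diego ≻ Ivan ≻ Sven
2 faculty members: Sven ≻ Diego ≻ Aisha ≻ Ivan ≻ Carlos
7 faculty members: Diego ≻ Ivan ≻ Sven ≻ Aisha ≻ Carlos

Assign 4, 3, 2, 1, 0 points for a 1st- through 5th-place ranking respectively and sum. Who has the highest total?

Diego

Sven: 2·1 + 2·2 + 7·0 + 2·4 + 7·2 = 28
Ivan: 2·3 + 2·1 + 7·1 + 2·1 + 7·3 = 38
Diego: 2·2 + 2·0 + 7·2 + 2·3 + 7·4 = 52
Carlos: 2·4 + 2·3 + 7·4 + 2·0 + 7·0 = 42
Aisha: 2·0 + 2·4 + 7·3 + 2·2 + 7·1 = 40
Diego has the highest Borda score (52).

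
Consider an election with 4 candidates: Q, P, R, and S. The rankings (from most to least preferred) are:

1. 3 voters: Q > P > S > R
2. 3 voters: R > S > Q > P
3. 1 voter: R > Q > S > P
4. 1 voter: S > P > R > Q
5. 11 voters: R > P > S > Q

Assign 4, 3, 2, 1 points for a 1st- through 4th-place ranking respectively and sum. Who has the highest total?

R

Q: 3·4 + 3·2 + 1·3 + 1·1 + 11·1 = 33
P: 3·3 + 3·1 + 1·1 + 1·3 + 11·3 = 49
R: 3·1 + 3·4 + 1·4 + 1·2 + 11·4 = 65
S: 3·2 + 3·3 + 1·2 + 1·4 + 11·2 = 43
R has the highest Borda score (65).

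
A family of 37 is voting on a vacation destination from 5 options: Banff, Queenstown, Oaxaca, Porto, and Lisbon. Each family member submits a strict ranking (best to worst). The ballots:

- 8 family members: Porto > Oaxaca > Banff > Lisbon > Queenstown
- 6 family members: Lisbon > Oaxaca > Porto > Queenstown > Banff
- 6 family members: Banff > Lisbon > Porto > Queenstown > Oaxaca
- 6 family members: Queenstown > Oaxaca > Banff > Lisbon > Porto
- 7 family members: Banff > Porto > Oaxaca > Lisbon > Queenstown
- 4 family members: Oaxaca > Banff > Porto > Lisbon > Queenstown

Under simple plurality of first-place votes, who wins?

First-place votes: Banff 13, Queenstown 6, Oaxaca 4, Porto 8, Lisbon 6.
Banff has the most first-place votes.

Banff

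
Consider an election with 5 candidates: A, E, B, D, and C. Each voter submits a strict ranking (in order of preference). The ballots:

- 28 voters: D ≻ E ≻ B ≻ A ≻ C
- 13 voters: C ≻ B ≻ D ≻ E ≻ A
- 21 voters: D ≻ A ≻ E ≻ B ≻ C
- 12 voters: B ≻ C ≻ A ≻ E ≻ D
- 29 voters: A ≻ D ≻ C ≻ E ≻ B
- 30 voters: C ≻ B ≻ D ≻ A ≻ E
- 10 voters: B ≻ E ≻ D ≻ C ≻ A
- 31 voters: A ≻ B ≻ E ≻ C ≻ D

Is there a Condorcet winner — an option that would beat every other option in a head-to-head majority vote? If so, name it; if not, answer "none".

B vs A: 93–81 for B.
B vs E: 96–78 for B.
B vs D: 96–78 for B.
B vs C: 102–72 for B.
B beats every other option head-to-head.

B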